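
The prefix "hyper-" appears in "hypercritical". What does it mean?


Prefix: hyper-
As in: hypercritical -> hyper- + critical
Meaning = over / excessive


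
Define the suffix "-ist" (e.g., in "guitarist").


Suffix: -ist
Example: guitarist (guitar + -ist)
Meaning = one who practices


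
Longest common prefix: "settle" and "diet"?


Word 1: "settle"
Word 2: "diet"
Comparing from start:
  Pos 0: 's' != 'd' (stop)
LCP = "" (length 0)


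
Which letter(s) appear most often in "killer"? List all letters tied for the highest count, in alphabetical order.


Word: "killer"
Letter counts:
  'e': 1
  'i': 1
  'k': 1
  'l': 2
  'r': 1
Maximum count = 2
Most frequent = 'l' (2 times each)


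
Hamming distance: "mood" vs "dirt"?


Comparing character by character (same length = 4):
  Pos 0: 'm' vs 'd' !=
  Pos 1: 'o' vs 'i' !=
  Pos 2: 'o' vs 'r' !=
  Pos 3: 'd' vs 't' !=
Hamming distance = 4


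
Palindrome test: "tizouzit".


Word: "tizouzit"
Reversed: "tizuozit"
Forward == Backward? tizouzit != tizuozit
Palindrome = No


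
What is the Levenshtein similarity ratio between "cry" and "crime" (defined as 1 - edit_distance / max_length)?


Word 1: "cry" (length 3)
Word 2: "crime" (length 5)
One optimal edit sequence:
  1. keep 'c'
  2. keep 'r'
  3. insert 'i'  (+1)
  4. insert 'm'  (+1)
  5. substitute 'y' -> 'e'  (+1)
Edit distance = 3
Max length = max(3, 5) = 5
Similarity = 1 - 3/5
= 0.4000


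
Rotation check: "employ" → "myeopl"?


Word: "employ", Candidate: "myeopl"
Method: check if candidate is substring of word+word
"employemploy" contains "myeopl"? No
Is rotation = No


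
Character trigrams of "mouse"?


Word: "mouse" (length 5)
Number of trigrams = 5 - 3 + 1 = 3
  Position 0: "mou"
  Position 1: "ous"
  Position 2: "use"
Trigrams = "mou", "ous", "use"


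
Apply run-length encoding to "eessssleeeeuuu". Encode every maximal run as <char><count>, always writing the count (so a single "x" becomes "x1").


String: "eessssleeeeuuu"
Scanning for consecutive runs:
  'e' x 2
  's' x 4
  'l' x 1
  'e' x 4
  'u' x 3
RLE = "e2s4l1e4u3"


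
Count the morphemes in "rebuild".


Word: "rebuild"
Morphemes: re- + build
Each morpheme carries meaning
= 2 morphemes


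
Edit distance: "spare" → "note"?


Word 1: "spare" (length 5)
Word 2: "note" (length 4)
One optimal edit sequence (insert/delete/substitute each cost 1):
  1. delete 's'  (+1)
  2. substitute 'p' -> 'n'  (+1)
  3. substitute 'a' -> 'o'  (+1)
  4. substitute 'r' -> 't'  (+1)
  5. keep 'e'
Total edit operations: 4
Edit distance = 4


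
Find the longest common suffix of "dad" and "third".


Word 1: "dad"
Word 2: "third"
Comparing from end:
  Pos -1: 'd' == 'd'
  Pos -2: 'a' != 'r' (stop)
LCS = "d" (length 1)


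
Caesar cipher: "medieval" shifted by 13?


Word: "medieval"
Shift: 13
Each letter → (letter + shift) mod 26:
  'm' (12) + 13 = 25 → 'z'
  'e' (4) + 13 = 17 → 'r'
  'd' (3) + 13 = 16 → 'q'
  'i' (8) + 13 = 21 → 'v'
  'e' (4) + 13 = 17 → 'r'
  'v' (21) + 13 = 8 → 'i'
  'a' (0) + 13 = 13 → 'n'
  'l' (11) + 13 = 24 → 'y'
Result = "zrqvriny"


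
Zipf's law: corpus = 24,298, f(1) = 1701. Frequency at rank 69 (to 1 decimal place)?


Zipf's law: f(r) = f(1) / r
f(1) = 1701
f(69) = 1701 / 69
= 24.7 occurrences


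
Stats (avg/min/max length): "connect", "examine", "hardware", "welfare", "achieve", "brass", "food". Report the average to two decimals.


Lengths: "connect"=7, "examine"=7, "hardware"=8, "welfare"=7, "achieve"=7, "brass"=5, "food"=4
Sum = 45, Count = 7
Average = 45/7 = 6.43
= avg=6.43, min=4, max=8


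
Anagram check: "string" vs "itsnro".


Word 1: "string" → sorted: ginrst
Word 2: "itsnro" → sorted: inorst
Same letters? ginrst != inorst
Anagram = No


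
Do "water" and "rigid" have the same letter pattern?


Pattern of "water": [0, 1, 2, 3, 4]
Pattern of "rigid": [0, 1, 2, 1, 3]
Patterns do not match
Same pattern = No


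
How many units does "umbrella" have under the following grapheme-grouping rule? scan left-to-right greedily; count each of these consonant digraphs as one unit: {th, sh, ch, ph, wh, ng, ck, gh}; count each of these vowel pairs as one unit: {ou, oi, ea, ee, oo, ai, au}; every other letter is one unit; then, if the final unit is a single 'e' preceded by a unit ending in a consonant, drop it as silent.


Word: "umbrella" (8 letters)
Left-to-right scan:
  (1) 'u' (letter)
  (2) 'm' (letter)
  (3) 'b' (letter)
  (4) 'r' (letter)
  (5) 'e' (letter)
  (6) 'l' (letter)
  (7) 'l' (letter)
  (8) 'a' (letter)
Units from scan: 8
Sound units = 8 units


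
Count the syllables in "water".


Word: "water"
Syllable breakdown: wa-ter
Counting: 2 parts
= 2 syllables


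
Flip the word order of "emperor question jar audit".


Original: "emperor question jar audit"
Words (1..n): emperor | question | jar | audit
Reversed (n..1): audit | jar | question | emperor
Result = "audit jar question emperor"


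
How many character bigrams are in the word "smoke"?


Word: "smoke" (length 5)
Number of 2-grams = length - 2 + 1 = 5 - 2 + 1
= 4


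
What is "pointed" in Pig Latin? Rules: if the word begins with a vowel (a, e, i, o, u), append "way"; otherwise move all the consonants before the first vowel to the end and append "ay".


Word: "pointed"
Starts with consonant(s) → move to end, add 'ay'
Consonant cluster: "p"
Pig Latin = "ointedpay"


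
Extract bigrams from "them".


Word: "them" (length 4)
Number of bigrams = 4 - 2 + 1 = 3
  Position 0: "th"
  Position 1: "he"
  Position 2: "em"
Bigrams = "th", "he", "em"


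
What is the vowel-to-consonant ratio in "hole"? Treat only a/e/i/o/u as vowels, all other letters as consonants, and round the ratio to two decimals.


Word: "hole"
Vowels (a,e,i,o,u): 2
Consonants: 2
Ratio = 2/2
= 1.00


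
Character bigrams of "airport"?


Word: "airport" (length 7)
Number of bigrams = 7 - 2 + 1 = 6
  Position 0: "ai"
  Position 1: "ir"
  Position 2: "rp"
  Position 3: "po"
  Position 4: "or"
  Position 5: "rt"
Bigrams = "ai", "ir", "rp", "po", "or", "rt"


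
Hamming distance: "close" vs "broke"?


Comparing character by character (same length = 5):
  Pos 0: 'c' vs 'b' !=
  Pos 1: 'l' vs 'r' !=
  Pos 2: 'o' vs 'o' =
  Pos 3: 's' vs 'k' !=
  Pos 4: 'e' vs 'e' =
Hamming distance = 3


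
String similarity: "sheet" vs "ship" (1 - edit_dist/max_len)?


Word 1: "sheet" (length 5)
Word 2: "ship" (length 4)
One optimal edit sequence:
  1. keep 's'
  2. keep 'h'
  3. delete 'e'  (+1)
  4. substitute 'e' -> 'i'  (+1)
  5. substitute 't' -> 'p'  (+1)
Edit distance = 3
Max length = max(5, 4) = 5
Similarity = 1 - 3/5
= 0.4000


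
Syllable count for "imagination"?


Word: "imagination"
Syllable breakdown: i / mag / i / na / tion
Counting: 5 parts
= 5 syllables


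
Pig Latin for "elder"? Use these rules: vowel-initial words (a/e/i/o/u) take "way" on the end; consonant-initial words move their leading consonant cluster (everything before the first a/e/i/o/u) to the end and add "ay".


Word: "elder"
Starts with vowel → add 'way'
Pig Latin = "elderway"


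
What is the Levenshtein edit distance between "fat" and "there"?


Word 1: "fat" (length 3)
Word 2: "there" (length 5)
One optimal edit sequence (insert/delete/substitute each cost 1):
  1. insert 't'  (+1)
  2. insert 'h'  (+1)
  3. substitute 'f' -> 'e'  (+1)
  4. substitute 'a' -> 'r'  (+1)
  5. substitute 't' -> 'e'  (+1)
Total edit operations: 5
Edit distance = 5


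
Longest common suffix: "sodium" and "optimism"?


Word 1: "sodium"
Word 2: "optimism"
Comparing from end:
  Pos -1: 'm' == 'm'
  Pos -2: 'u' != 's' (stop)
LCS = "m" (length 1)


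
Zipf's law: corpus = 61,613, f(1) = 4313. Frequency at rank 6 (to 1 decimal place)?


Zipf's law: f(r) = f(1) / r
f(1) = 4313
f(6) = 4313 / 6
= 718.8 occurrences


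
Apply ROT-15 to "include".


Word: "include"
Shift: 15
Each letter → (letter + shift) mod 26:
  'i' (8) + 15 = 23 → 'x'
  'n' (13) + 15 = 2 → 'c'
  'c' (2) + 15 = 17 → 'r'
  'l' (11) + 15 = 0 → 'a'
  'u' (20) + 15 = 9 → 'j'
  'd' (3) + 15 = 18 → 's'
  'e' (4) + 15 = 19 → 't'
Result = "xcrajst"


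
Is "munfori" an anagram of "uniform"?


Word 1: "uniform" → sorted: fimnoru
Word 2: "munfori" → sorted: fimnoru
Same letters? fimnoru == fimnoru
Anagram = Yes


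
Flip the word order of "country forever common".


Original: "country forever common"
Words (1..n): country | forever | common
Reversed (n..1): common | forever | country
Result = "common forever country"


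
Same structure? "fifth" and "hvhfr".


Pattern of "fifth": [0, 1, 0, 2, 3]
Pattern of "hvhfr": [0, 1, 0, 2, 3]
Patterns match
Same pattern = Yes


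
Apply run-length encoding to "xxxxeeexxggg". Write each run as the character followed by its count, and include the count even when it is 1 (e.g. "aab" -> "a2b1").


String: "xxxxeeexxggg"
Scanning for consecutive runs:
  'x' x 4
  'e' x 3
  'x' x 2
  'g' x 3
RLE = "x4e3x2g3"


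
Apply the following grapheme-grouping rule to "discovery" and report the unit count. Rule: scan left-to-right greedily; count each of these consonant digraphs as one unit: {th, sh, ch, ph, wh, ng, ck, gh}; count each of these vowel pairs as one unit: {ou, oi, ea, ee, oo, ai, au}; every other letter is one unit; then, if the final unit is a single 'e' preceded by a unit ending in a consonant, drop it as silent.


Word: "discovery" (9 letters)
Left-to-right scan:
  1. 'd' (letter)
  2. 'i' (letter)
  3. 's' (letter)
  4. 'c' (letter)
  5. 'o' (letter)
  6. 'v' (letter)
  7. 'e' (letter)
  8. 'r' (letter)
  9. 'y' (letter)
Units from scan: 9
Sound units = 9 units


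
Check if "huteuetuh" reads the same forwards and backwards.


Word: "huteuetuh"
Reversed: "huteuetuh"
Forward == Backward? huteuetuh == huteuetuh
Palindrome = Yes


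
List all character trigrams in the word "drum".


Word: "drum" (length 4)
Number of trigrams = 4 - 3 + 1 = 2
  Position 0: "dru"
  Position 1: "rum"
Trigrams = "dru", "rum"


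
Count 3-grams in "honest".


Word: "honest" (length 6)
Number of 3-grams = length - 3 + 1 = 6 - 3 + 1
= 4


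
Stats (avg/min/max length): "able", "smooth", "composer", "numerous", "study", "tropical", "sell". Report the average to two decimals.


Lengths: "able"=4, "smooth"=6, "composer"=8, "numerous"=8, "study"=5, "tropical"=8, "sell"=4
Sum = 43, Count = 7
Average = 43/7 = 6.14
= avg=6.14, min=4, max=8


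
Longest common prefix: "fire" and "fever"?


Word 1: "fire"
Word 2: "fever"
Comparing from start:
  Pos 0: 'f' == 'f'
  Pos 1: 'i' != 'e' (stop)
LCP = "f" (length 1)


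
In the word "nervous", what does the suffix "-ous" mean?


Suffix: -ous
As in: nervous -> nerve + -ous, with a spelling change
Meaning = having quality of


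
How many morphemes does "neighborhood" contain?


Word: "neighborhood"
Morphemes: neighbor + -hood
Each morpheme carries meaning
= 2 morphemes


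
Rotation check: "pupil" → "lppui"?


Word: "pupil", Candidate: "lppui"
Method: check if candidate is substring of word+word
"pupilpupil" contains "lppui"? No
Is rotation = No


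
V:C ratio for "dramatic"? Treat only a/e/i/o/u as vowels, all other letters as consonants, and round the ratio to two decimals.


Word: "dramatic"
Vowels (a,e,i,o,u): 3
Consonants: 5
Ratio = 3/5
= 0.60


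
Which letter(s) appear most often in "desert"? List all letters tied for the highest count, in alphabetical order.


Word: "desert"
Letter counts:
  'd': 1
  'e': 2
  'r': 1
  's': 1
  't': 1
Maximum count = 2
Most frequent = 'e' (2 times each)


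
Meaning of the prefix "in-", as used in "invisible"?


Prefix: in-
Example: invisible = in- + visible
Meaning = not / into


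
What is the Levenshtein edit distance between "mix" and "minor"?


Word 1: "mix" (length 3)
Word 2: "minor" (length 5)
One optimal edit sequence (insert/delete/substitute each cost 1):
  1. keep 'm'
  2. keep 'i'
  3. insert 'n'  (+1)
  4. insert 'o'  (+1)
  5. substitute 'x' -> 'r'  (+1)
Total edit operations: 3
Edit distance = 3


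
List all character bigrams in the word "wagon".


Word: "wagon" (length 5)
Number of bigrams = 5 - 2 + 1 = 4
  Position 0: "wa"
  Position 1: "ag"
  Position 2: "go"
  Position 3: "on"
Bigrams = "wa", "ag", "go", "on"


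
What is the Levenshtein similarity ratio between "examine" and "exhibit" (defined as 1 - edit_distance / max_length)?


Word 1: "examine" (length 7)
Word 2: "exhibit" (length 7)
One optimal edit sequence:
  1. keep 'e'
  2. keep 'x'
  3. substitute 'a' -> 'h'  (+1)
  4. substitute 'm' -> 'i'  (+1)
  5. substitute 'i' -> 'b'  (+1)
  6. substitute 'n' -> 'i'  (+1)
  7. substitute 'e' -> 't'  (+1)
Edit distance = 5
Max length = max(7, 7) = 7
Similarity = 1 - 5/7
= 0.2857


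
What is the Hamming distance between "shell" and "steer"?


Comparing character by character (same length = 5):
  Pos 0: 's' vs 's' =
  Pos 1: 'h' vs 't' !=
  Pos 2: 'e' vs 'e' =
  Pos 3: 'l' vs 'e' !=
  Pos 4: 'l' vs 'r' !=
Hamming distance = 3


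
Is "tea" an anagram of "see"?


Word 1: "see" → sorted: ees
Word 2: "tea" → sorted: aet
Same letters? ees != aet
Anagram = No


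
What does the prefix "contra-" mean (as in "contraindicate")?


Prefix: contra-
Example: contraindicate = contra- + indicate
Meaning = against


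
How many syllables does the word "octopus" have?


Word: "octopus"
Syllable breakdown: oc / to / pus
Counting: 3 parts
= 3 syllables


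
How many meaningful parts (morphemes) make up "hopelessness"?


Word: "hopelessness"
Morphemes: hope / -less / -ness
Each morpheme carries meaning
= 3 morphemes


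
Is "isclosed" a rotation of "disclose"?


Word: "disclose", Candidate: "isclosed"
Method: check if candidate is substring of word+word
"disclosedisclose" contains "isclosed"? Yes
Is rotation = Yes


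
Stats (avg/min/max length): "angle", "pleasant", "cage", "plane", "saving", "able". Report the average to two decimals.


Lengths: "angle"=5, "pleasant"=8, "cage"=4, "plane"=5, "saving"=6, "able"=4
Sum = 32, Count = 6
Average = 32/6 = 5.33
= avg=5.33, min=4, max=8


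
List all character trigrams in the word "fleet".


Word: "fleet" (length 5)
Number of trigrams = 5 - 3 + 1 = 3
  Position 0: "fle"
  Position 1: "lee"
  Position 2: "eet"
Trigrams = "fle", "lee", "eet"


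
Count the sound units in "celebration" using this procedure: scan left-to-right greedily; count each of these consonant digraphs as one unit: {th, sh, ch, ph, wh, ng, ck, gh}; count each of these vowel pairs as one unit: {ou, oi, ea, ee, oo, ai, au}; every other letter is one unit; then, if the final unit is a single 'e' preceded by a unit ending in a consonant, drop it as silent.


Word: "celebration" (11 letters)
Left-to-right scan:
  [1] 'c' (letter)
  [2] 'e' (letter)
  [3] 'l' (letter)
  [4] 'e' (letter)
  [5] 'b' (letter)
  [6] 'r' (letter)
  [7] 'a' (letter)
  [8] 't' (letter)
  [9] 'i' (letter)
  [10] 'o' (letter)
  [11] 'n' (letter)
Units from scan: 11
Sound units = 11 units


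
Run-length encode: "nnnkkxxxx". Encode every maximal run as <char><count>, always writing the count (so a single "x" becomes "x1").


String: "nnnkkxxxx"
Scanning for consecutive runs:
  'n' x 3
  'k' x 2
  'x' x 4
RLE = "n3k2x4"


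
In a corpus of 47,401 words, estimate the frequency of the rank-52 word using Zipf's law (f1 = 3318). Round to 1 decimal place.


Zipf's law: f(r) = f(1) / r
f(1) = 3318
f(52) = 3318 / 52
= 63.8 occurrences


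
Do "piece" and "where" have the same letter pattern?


Pattern of "piece": [0, 1, 2, 3, 2]
Pattern of "where": [0, 1, 2, 3, 2]
Patterns match
Same pattern = Yes


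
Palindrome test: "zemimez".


Word: "zemimez"
Reversed: "zemimez"
Forward == Backward? zemimez == zemimez
Palindrome = Yes


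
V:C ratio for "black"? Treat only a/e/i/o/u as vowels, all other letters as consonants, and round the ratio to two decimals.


Word: "black"
Vowels (a,e,i,o,u): 1
Consonants: 4
Ratio = 1/4
= 0.25


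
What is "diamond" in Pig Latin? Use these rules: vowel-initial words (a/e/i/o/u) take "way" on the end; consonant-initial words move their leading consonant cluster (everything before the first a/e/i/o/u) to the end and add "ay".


Word: "diamond"
Starts with consonant(s) → move to end, add 'ay'
Consonant cluster: "d"
Pig Latin = "iamondday"


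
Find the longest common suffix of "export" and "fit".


Word 1: "export"
Word 2: "fit"
Comparing from end:
  Pos -1: 't' == 't'
  Pos -2: 'r' != 'i' (stop)
LCS = "t" (length 1)


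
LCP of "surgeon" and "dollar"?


Word 1: "surgeon"
Word 2: "dollar"
Comparing from start:
  Pos 0: 's' != 'd' (stop)
LCP = "" (length 0)


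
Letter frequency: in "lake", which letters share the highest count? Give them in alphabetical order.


Word: "lake"
Letter counts:
  'a': 1
  'e': 1
  'k': 1
  'l': 1
Maximum count = 1
Most frequent = 'a', 'e', 'k', 'l' (1 time each)


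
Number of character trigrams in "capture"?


Word: "capture" (length 7)
Number of 3-grams = length - 3 + 1 = 7 - 3 + 1
= 5


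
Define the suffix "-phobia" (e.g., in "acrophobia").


Suffix: -phobia
Example: acrophobia (acro- + -phobia)
Meaning = fear of


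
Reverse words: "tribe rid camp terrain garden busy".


Original: "tribe rid camp terrain garden busy"
Words (1..n): tribe | rid | camp | terrain | garden | busy
Reversed (n..1): busy | garden | terrain | camp | rid | tribe
Result = "busy garden terrain camp rid tribe"


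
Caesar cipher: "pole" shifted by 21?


Word: "pole"
Shift: 21
Each letter → (letter + shift) mod 26:
  'p' (15) + 21 = 10 → 'k'
  'o' (14) + 21 = 9 → 'j'
  'l' (11) + 21 = 6 → 'g'
  'e' (4) + 21 = 25 → 'z'
Result = "kjgz"


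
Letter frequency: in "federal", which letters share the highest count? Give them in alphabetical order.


Word: "federal"
Letter counts:
  'a': 1
  'd': 1
  'e': 2
  'f': 1
  'l': 1
  'r': 1
Maximum count = 2
Most frequent = 'e' (2 times each)


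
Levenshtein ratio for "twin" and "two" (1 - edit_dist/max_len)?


Word 1: "twin" (length 4)
Word 2: "two" (length 3)
One optimal edit sequence:
  1. keep 't'
  2. keep 'w'
  3. delete 'i'  (+1)
  4. substitute 'n' -> 'o'  (+1)
Edit distance = 2
Max length = max(4, 3) = 4
Similarity = 1 - 2/4
= 0.5000


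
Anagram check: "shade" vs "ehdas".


Word 1: "shade" → sorted: adehs
Word 2: "ehdas" → sorted: adehs
Same letters? adehs == adehs
Anagram = Yes


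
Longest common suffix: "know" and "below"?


Word 1: "know"
Word 2: "below"
Comparing from end:
  Pos -1: 'w' == 'w'
  Pos -2: 'o' == 'o'
  Pos -3: 'n' != 'l' (stop)
LCS = "ow" (length 2)


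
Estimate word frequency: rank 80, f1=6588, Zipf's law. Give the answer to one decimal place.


Zipf's law: f(r) = f(1) / r
f(1) = 6588
f(80) = 6588 / 80
= 82.4 occurrences


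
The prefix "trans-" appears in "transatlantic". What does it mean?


Prefix: trans-
Example: transatlantic = trans- + atlantic
Meaning = across


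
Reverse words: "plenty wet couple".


Original: "plenty wet couple"
Words (1..n): plenty | wet | couple
Reversed (n..1): couple | wet | plenty
Result = "couple wet plenty"


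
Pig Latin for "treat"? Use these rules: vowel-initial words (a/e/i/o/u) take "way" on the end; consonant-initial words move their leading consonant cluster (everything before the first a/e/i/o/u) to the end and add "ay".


Word: "treat"
Starts with consonant(s) → move to end, add 'ay'
Consonant cluster: "tr"
Pig Latin = "eattray"


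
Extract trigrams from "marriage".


Word: "marriage" (length 8)
Number of trigrams = 8 - 3 + 1 = 6
  Position 0: "mar"
  Position 1: "arr"
  Position 2: "rri"
  Position 3: "ria"
  Position 4: "iag"
  Position 5: "age"
Trigrams = "mar", "arr", "rri", "ria", "iag", "age"


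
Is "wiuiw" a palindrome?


Word: "wiuiw"
Reversed: "wiuiw"
Forward == Backward? wiuiw == wiuiw
Palindrome = Yes


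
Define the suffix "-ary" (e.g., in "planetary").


Suffix: -ary
Example: planetary (planet + -ary)
Meaning = relating to


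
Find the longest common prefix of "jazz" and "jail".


Word 1: "jazz"
Word 2: "jail"
Comparing from start:
  Pos 0: 'j' == 'j'
  Pos 1: 'a' == 'a'
  Pos 2: 'z' != 'i' (stop)
LCP = "ja" (length 2)


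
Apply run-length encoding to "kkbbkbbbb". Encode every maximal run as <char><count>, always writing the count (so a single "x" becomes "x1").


String: "kkbbkbbbb"
Scanning for consecutive runs:
  'k' x 2
  'b' x 2
  'k' x 1
  'b' x 4
RLE = "k2b2k1b4"


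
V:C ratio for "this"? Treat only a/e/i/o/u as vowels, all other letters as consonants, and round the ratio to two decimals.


Word: "this"
Vowels (a,e,i,o,u): 1
Consonants: 3
Ratio = 1/3
= 0.33


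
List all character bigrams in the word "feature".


Word: "feature" (length 7)
Number of bigrams = 7 - 2 + 1 = 6
  Position 0: "fe"
  Position 1: "ea"
  Position 2: "at"
  Position 3: "tu"
  Position 4: "ur"
  Position 5: "re"
Bigrams = "fe", "ea", "at", "tu", "ur", "re"


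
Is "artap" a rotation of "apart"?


Word: "apart", Candidate: "artap"
Method: check if candidate is substring of word+word
"apartapart" contains "artap"? Yes
Is rotation = Yes


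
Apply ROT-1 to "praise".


Word: "praise"
Shift: 1
Each letter → (letter + shift) mod 26:
  'p' (15) + 1 = 16 → 'q'
  'r' (17) + 1 = 18 → 's'
  'a' (0) + 1 = 1 → 'b'
  'i' (8) + 1 = 9 → 'j'
  's' (18) + 1 = 19 → 't'
  'e' (4) + 1 = 5 → 'f'
Result = "qsbjtf"


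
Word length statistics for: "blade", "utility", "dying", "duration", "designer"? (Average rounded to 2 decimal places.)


Lengths: "blade"=5, "utility"=7, "dying"=5, "duration"=8, "designer"=8
Sum = 33, Count = 5
Average = 33/5 = 6.60
= avg=6.60, min=5, max=8


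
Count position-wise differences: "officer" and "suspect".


Comparing character by character (same length = 7):
  Pos 0: 'o' vs 's' !=
  Pos 1: 'f' vs 'u' !=
  Pos 2: 'f' vs 's' !=
  Pos 3: 'i' vs 'p' !=
  Pos 4: 'c' vs 'e' !=
  Pos 5: 'e' vs 'c' !=
  Pos 6: 'r' vs 't' !=
Hamming distance = 7


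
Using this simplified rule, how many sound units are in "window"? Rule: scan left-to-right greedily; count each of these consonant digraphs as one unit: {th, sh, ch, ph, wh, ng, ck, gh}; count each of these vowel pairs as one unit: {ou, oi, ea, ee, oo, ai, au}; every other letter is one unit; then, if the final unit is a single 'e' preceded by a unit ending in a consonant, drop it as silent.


Word: "window" (6 letters)
Left-to-right scan:
  (1) 'w' (letter)
  (2) 'i' (letter)
  (3) 'n' (letter)
  (4) 'd' (letter)
  (5) 'o' (letter)
  (6) 'w' (letter)
Units from scan: 6
Sound units = 6 units


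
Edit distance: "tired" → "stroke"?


Word 1: "tired" (length 5)
Word 2: "stroke" (length 6)
One optimal edit sequence (insert/delete/substitute each cost 1):
  1. insert 's'  (+1)
  2. keep 't'
  3. substitute 'i' -> 'r'  (+1)
  4. substitute 'r' -> 'o'  (+1)
  5. substitute 'e' -> 'k'  (+1)
  6. substitute 'd' -> 'e'  (+1)
Total edit operations: 5
Edit distance = 5


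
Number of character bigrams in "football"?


Word: "football" (length 8)
Number of 2-grams = length - 2 + 1 = 8 - 2 + 1
= 7


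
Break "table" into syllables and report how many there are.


Word: "table"
Syllable breakdown: ta / ble
Counting: 2 parts
= 2 syllables


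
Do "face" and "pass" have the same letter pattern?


Pattern of "face": [0, 1, 2, 3]
Pattern of "pass": [0, 1, 2, 2]
Patterns do not match
Same pattern = No


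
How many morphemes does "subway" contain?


Word: "subway"
Morphemes: sub- / way
Each morpheme carries meaning
= 2 morphemes


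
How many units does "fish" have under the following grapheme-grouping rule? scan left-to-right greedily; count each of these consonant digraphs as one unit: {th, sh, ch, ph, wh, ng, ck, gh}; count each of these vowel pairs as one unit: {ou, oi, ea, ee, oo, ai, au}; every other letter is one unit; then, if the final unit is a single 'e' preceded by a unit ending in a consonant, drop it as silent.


Word: "fish" (4 letters)
Left-to-right scan:
  1. 'f' (letter)
  2. 'i' (letter)
  3. 'sh' (digraph)
Units from scan: 3
Sound units = 3 units


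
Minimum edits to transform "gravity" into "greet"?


Word 1: "gravity" (length 7)
Word 2: "greet" (length 5)
One optimal edit sequence (insert/delete/substitute each cost 1):
  1. keep 'g'
  2. keep 'r'
  3. delete 'a'  (+1)
  4. substitute 'v' -> 'e'  (+1)
  5. substitute 'i' -> 'e'  (+1)
  6. keep 't'
  7. delete 'y'  (+1)
Total edit operations: 4
Edit distance = 4


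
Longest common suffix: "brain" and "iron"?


Word 1: "brain"
Word 2: "iron"
Comparing from end:
  Pos -1: 'n' == 'n'
  Pos -2: 'i' != 'o' (stop)
LCS = "n" (length 1)


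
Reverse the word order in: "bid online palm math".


Original: "bid online palm math"
Words (1..n): bid | online | palm | math
Reversed (n..1): math | palm | online | bid
Result = "math palm online bid"


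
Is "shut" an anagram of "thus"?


Word 1: "thus" → sorted: hstu
Word 2: "shut" → sorted: hstu
Same letters? hstu == hstu
Anagram = Yes


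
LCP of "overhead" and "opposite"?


Word 1: "overhead"
Word 2: "opposite"
Comparing from start:
  Pos 0: 'o' == 'o'
  Pos 1: 'v' != 'p' (stop)
LCP = "o" (length 1)


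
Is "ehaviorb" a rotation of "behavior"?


Word: "behavior", Candidate: "ehaviorb"
Method: check if candidate is substring of word+word
"behaviorbehavior" contains "ehaviorb"? Yes
Is rotation = Yes


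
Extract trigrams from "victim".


Word: "victim" (length 6)
Number of trigrams = 6 - 3 + 1 = 4
  Position 0: "vic"
  Position 1: "ict"
  Position 2: "cti"
  Position 3: "tim"
Trigrams = "vic", "ict", "cti", "tim"


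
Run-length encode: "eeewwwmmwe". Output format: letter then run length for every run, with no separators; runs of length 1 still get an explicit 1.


String: "eeewwwmmwe"
Scanning for consecutive runs:
  'e' x 3
  'w' x 3
  'm' x 2
  'w' x 1
  'e' x 1
RLE = "e3w3m2w1e1"


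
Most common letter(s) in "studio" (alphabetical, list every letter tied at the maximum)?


Word: "studio"
Letter counts:
  'd': 1
  'i': 1
  'o': 1
  's': 1
  't': 1
  'u': 1
Maximum count = 1
Most frequent = 'd', 'i', 'o', 's', 't', 'u' (1 time each)


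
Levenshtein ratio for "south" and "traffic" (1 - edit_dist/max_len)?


Word 1: "south" (length 5)
Word 2: "traffic" (length 7)
One optimal edit sequence:
  1. insert 't'  (+1)
  2. insert 'r'  (+1)
  3. substitute 's' -> 'a'  (+1)
  4. substitute 'o' -> 'f'  (+1)
  5. substitute 'u' -> 'f'  (+1)
  6. substitute 't' -> 'i'  (+1)
  7. substitute 'h' -> 'c'  (+1)
Edit distance = 7
Max length = max(5, 7) = 7
Similarity = 1 - 7/7
= 0.0000


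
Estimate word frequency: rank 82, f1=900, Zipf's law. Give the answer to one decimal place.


Zipf's law: f(r) = f(1) / r
f(1) = 900
f(82) = 900 / 82
= 11.0 occurrences


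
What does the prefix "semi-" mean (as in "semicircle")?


Prefix: semi-
Example: semicircle = semi- + circle
Meaning = half


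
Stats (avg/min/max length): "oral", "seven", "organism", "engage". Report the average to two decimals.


Lengths: "oral"=4, "seven"=5, "organism"=8, "engage"=6
Sum = 23, Count = 4
Average = 23/4 = 5.75
= avg=5.75, min=4, max=8


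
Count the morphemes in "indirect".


Word: "indirect"
Morphemes: in- | direct
Each morpheme carries meaning
= 2 morphemes


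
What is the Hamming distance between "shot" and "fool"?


Comparing character by character (same length = 4):
  Pos 0: 's' vs 'f' !=
  Pos 1: 'h' vs 'o' !=
  Pos 2: 'o' vs 'o' =
  Pos 3: 't' vs 'l' !=
Hamming distance = 3


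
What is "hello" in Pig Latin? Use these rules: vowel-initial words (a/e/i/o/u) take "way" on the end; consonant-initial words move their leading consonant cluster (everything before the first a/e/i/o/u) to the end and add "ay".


Word: "hello"
Starts with consonant(s) → move to end, add 'ay'
Consonant cluster: "h"
Pig Latin = "ellohay"


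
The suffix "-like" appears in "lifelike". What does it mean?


Suffix: -like
As in: lifelike -> life + -like
Meaning = resembling


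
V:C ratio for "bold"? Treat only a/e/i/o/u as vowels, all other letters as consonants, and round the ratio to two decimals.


Word: "bold"
Vowels (a,e,i,o,u): 1
Consonants: 3
Ratio = 1/3
= 0.33


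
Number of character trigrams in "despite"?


Word: "despite" (length 7)
Number of 3-grams = length - 3 + 1 = 7 - 3 + 1
= 5


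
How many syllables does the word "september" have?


Word: "september"
Syllable breakdown: sep / tem / ber
Counting: 3 parts
= 3 syllables


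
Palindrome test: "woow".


Word: "woow"
Reversed: "woow"
Forward == Backward? woow == woow
Palindrome = Yes


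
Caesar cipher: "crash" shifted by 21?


Word: "crash"
Shift: 21
Each letter → (letter + shift) mod 26:
  'c' (2) + 21 = 23 → 'x'
  'r' (17) + 21 = 12 → 'm'
  'a' (0) + 21 = 21 → 'v'
  's' (18) + 21 = 13 → 'n'
  'h' (7) + 21 = 2 → 'c'
Result = "xmvnc"


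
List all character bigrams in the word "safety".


Word: "safety" (length 6)
Number of bigrams = 6 - 2 + 1 = 5
  Position 0: "sa"
  Position 1: "af"
  Position 2: "fe"
  Position 3: "et"
  Position 4: "ty"
Bigrams = "sa", "af", "fe", "et", "ty"


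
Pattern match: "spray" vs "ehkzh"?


Pattern of "spray": [0, 1, 2, 3, 4]
Pattern of "ehkzh": [0, 1, 2, 3, 1]
Patterns do not match
Same pattern = No


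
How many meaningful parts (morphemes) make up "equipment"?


Word: "equipment"
Morphemes: equip / -ment
Each morpheme carries meaning
= 2 morphemes


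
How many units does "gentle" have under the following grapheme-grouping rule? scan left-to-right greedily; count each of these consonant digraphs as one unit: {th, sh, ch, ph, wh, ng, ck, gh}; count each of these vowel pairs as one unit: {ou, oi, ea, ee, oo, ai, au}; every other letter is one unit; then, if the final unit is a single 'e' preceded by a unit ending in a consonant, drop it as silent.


Word: "gentle" (6 letters)
Left-to-right scan:
  1. 'g' (letter)
  2. 'e' (letter)
  3. 'n' (letter)
  4. 't' (letter)
  5. 'l' (letter)
  6. 'e' (letter)
Units from scan: 6
Final unit is 'e' after a consonant -> drop as silent (-1)
Sound units = 5 units


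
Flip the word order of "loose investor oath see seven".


Original: "loose investor oath see seven"
Words (1..n): loose | investor | oath | see | seven
Reversed (n..1): seven | see | oath | investor | loose
Result = "seven see oath investor loose"


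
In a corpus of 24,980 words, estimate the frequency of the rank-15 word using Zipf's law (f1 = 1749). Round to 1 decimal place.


Zipf's law: f(r) = f(1) / r
f(1) = 1749
f(15) = 1749 / 15
= 116.6 occurrences


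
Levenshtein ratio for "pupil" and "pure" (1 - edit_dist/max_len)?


Word 1: "pupil" (length 5)
Word 2: "pure" (length 4)
One optimal edit sequence:
  1. keep 'p'
  2. keep 'u'
  3. delete 'p'  (+1)
  4. substitute 'i' -> 'r'  (+1)
  5. substitute 'l' -> 'e'  (+1)
Edit distance = 3
Max length = max(5, 4) = 5
Similarity = 1 - 3/5
= 0.4000


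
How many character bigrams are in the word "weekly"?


Word: "weekly" (length 6)
Number of 2-grams = length - 2 + 1 = 6 - 2 + 1
= 5


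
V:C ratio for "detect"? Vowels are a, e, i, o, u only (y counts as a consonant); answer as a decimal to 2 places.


Word: "detect"
Vowels (a,e,i,o,u): 2
Consonants: 4
Ratio = 2/4
= 0.50


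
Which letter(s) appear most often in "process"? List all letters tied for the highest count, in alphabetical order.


Word: "process"
Letter counts:
  'c': 1
  'e': 1
  'o': 1
  'p': 1
  'r': 1
  's': 2
Maximum count = 2
Most frequent = 's' (2 times each)


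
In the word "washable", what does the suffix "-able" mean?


Suffix: -able
As in: washable -> wash + -able
Meaning = capable of


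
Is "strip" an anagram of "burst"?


Word 1: "burst" → sorted: brstu
Word 2: "strip" → sorted: iprst
Same letters? brstu != iprst
Anagram = No


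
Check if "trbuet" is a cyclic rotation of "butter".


Word: "butter", Candidate: "trbuet"
Method: check if candidate is substring of word+word
"butterbutter" contains "trbuet"? No
Is rotation = No


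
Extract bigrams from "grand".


Word: "grand" (length 5)
Number of bigrams = 5 - 2 + 1 = 4
  Position 0: "gr"
  Position 1: "ra"
  Position 2: "an"
  Position 3: "nd"
Bigrams = "gr", "ra", "an", "nd"


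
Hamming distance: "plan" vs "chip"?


Comparing character by character (same length = 4):
  Pos 0: 'p' vs 'c' !=
  Pos 1: 'l' vs 'h' !=
  Pos 2: 'a' vs 'i' !=
  Pos 3: 'n' vs 'p' !=
Hamming distance = 4


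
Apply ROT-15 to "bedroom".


Word: "bedroom"
Shift: 15
Each letter → (letter + shift) mod 26:
  'b' (1) + 15 = 16 → 'q'
  'e' (4) + 15 = 19 → 't'
  'd' (3) + 15 = 18 → 's'
  'r' (17) + 15 = 6 → 'g'
  'o' (14) + 15 = 3 → 'd'
  'o' (14) + 15 = 3 → 'd'
  'm' (12) + 15 = 1 → 'b'
Result = "qtsgddb"


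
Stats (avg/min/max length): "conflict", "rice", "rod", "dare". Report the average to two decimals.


Lengths: "conflict"=8, "rice"=4, "rod"=3, "dare"=4
Sum = 19, Count = 4
Average = 19/4 = 4.75
= avg=4.75, min=3, max=8


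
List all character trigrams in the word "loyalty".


Word: "loyalty" (length 7)
Number of trigrams = 7 - 3 + 1 = 5
  Position 0: "loy"
  Position 1: "oya"
  Position 2: "yal"
  Position 3: "alt"
  Position 4: "lty"
Trigrams = "loy", "oya", "yal", "alt", "lty"


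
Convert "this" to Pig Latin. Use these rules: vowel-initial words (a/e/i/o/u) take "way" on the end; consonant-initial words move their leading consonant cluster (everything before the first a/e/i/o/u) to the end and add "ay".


Word: "this"
Starts with consonant(s) → move to end, add 'ay'
Consonant cluster: "th"
Pig Latin = "isthay"


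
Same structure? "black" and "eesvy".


Pattern of "black": [0, 1, 2, 3, 4]
Pattern of "eesvy": [0, 0, 1, 2, 3]
Patterns do not match
Same pattern = No


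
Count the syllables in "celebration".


Word: "celebration"
Syllable breakdown: cel / e / bra / tion
Counting: 4 parts
= 4 syllables


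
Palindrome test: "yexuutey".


Word: "yexuutey"
Reversed: "yetuuxey"
Forward == Backward? yexuutey != yetuuxey
Palindrome = No


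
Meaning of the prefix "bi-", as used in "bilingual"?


Prefix: bi-
As in: bilingual -> bi- + lingual
Meaning = two


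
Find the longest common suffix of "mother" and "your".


Word 1: "mother"
Word 2: "your"
Comparing from end:
  Pos -1: 'r' == 'r'
  Pos -2: 'e' != 'u' (stop)
LCS = "r" (length 1)


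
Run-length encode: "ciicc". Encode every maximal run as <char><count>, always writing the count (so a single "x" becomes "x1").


String: "ciicc"
Scanning for consecutive runs:
  'c' x 1
  'i' x 2
  'c' x 2
RLE = "c1i2c2"


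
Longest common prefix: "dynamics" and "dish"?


Word 1: "dynamics"
Word 2: "dish"
Comparing from start:
  Pos 0: 'd' == 'd'
  Pos 1: 'y' != 'i' (stop)
LCP = "d" (length 1)


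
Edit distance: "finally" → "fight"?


Word 1: "finally" (length 7)
Word 2: "fight" (length 5)
One optimal edit sequence (insert/delete/substitute each cost 1):
  1. keep 'f'
  2. keep 'i'
  3. delete 'n'  (+1)
  4. delete 'a'  (+1)
  5. substitute 'l' -> 'g'  (+1)
  6. substitute 'l' -> 'h'  (+1)
  7. substitute 'y' -> 't'  (+1)
Total edit operations: 5
Edit distance = 5


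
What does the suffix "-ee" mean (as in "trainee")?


Suffix: -ee
Example: trainee (train + -ee)
Meaning = one who receives


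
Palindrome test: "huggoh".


Word: "huggoh"
Reversed: "hogguh"
Forward == Backward? huggoh != hogguh
Palindrome = No


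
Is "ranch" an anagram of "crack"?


Word 1: "crack" → sorted: acckr
Word 2: "ranch" → sorted: achnr
Same letters? acckr != achnr
Anagram = No


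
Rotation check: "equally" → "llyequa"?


Word: "equally", Candidate: "llyequa"
Method: check if candidate is substring of word+word
"equallyequally" contains "llyequa"? Yes
Is rotation = Yes


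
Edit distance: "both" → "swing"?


Word 1: "both" (length 4)
Word 2: "swing" (length 5)
One optimal edit sequence (insert/delete/substitute each cost 1):
  1. insert 's'  (+1)
  2. substitute 'b' -> 'w'  (+1)
  3. substitute 'o' -> 'i'  (+1)
  4. substitute 't' -> 'n'  (+1)
  5. substitute 'h' -> 'g'  (+1)
Total edit operations: 5
Edit distance = 5


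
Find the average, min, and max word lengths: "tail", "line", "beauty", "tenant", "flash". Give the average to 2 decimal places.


Lengths: "tail"=4, "line"=4, "beauty"=6, "tenant"=6, "flash"=5
Sum = 25, Count = 5
Average = 25/5 = 5.00
= avg=5.00, min=4, max=6


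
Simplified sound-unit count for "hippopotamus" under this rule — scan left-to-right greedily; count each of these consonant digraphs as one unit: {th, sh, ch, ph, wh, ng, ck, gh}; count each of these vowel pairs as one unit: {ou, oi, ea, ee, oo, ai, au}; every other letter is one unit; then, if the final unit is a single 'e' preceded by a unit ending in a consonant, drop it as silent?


Word: "hippopotamus" (12 letters)
Left-to-right scan:
  1. 'h' (letter)
  2. 'i' (letter)
  3. 'p' (letter)
  4. 'p' (letter)
  5. 'o' (letter)
  6. 'p' (letter)
  7. 'o' (letter)
  8. 't' (letter)
  9. 'a' (letter)
  10. 'm' (letter)
  11. 'u' (letter)
  12. 's' (letter)
Units from scan: 12
Sound units = 12 units


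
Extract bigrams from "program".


Word: "program" (length 7)
Number of bigrams = 7 - 2 + 1 = 6
  Position 0: "pr"
  Position 1: "ro"
  Position 2: "og"
  Position 3: "gr"
  Position 4: "ra"
  Position 5: "am"
Bigrams = "pr", "ro", "og", "gr", "ra", "am"


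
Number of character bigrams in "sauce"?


Word: "sauce" (length 5)
Number of 2-grams = length - 2 + 1 = 5 - 2 + 1
= 4


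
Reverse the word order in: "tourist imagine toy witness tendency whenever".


Original: "tourist imagine toy witness tendency whenever"
Words (1..n): tourist | imagine | toy | witness | tendency | whenever
Reversed (n..1): whenever | tendency | witness | toy | imagine | tourist
Result = "whenever tendency witness toy imagine tourist"


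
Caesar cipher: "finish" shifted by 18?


Word: "finish"
Shift: 18
Each letter → (letter + shift) mod 26:
  'f' (5) + 18 = 23 → 'x'
  'i' (8) + 18 = 0 → 'a'
  'n' (13) + 18 = 5 → 'f'
  'i' (8) + 18 = 0 → 'a'
  's' (18) + 18 = 10 → 'k'
  'h' (7) + 18 = 25 → 'z'
Result = "xafakz"


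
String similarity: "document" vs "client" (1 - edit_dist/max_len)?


Word 1: "document" (length 8)
Word 2: "client" (length 6)
One optimal edit sequence:
  1. delete 'd'  (+1)
  2. delete 'o'  (+1)
  3. keep 'c'
  4. substitute 'u' -> 'l'  (+1)
  5. substitute 'm' -> 'i'  (+1)
  6. keep 'e'
  7. keep 'n'
  8. keep 't'
Edit distance = 4
Max length = max(8, 6) = 8
Similarity = 1 - 4/8
= 0.5000


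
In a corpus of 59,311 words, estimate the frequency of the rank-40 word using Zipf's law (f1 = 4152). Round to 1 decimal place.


Zipf's law: f(r) = f(1) / r
f(1) = 4152
f(40) = 4152 / 40
= 103.8 occurrences


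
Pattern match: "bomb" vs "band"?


Pattern of "bomb": [0, 1, 2, 0]
Pattern of "band": [0, 1, 2, 3]
Patterns do not match
Same pattern = No


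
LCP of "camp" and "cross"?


Word 1: "camp"
Word 2: "cross"
Comparing from start:
  Pos 0: 'c' == 'c'
  Pos 1: 'a' != 'r' (stop)
LCP = "c" (length 1)


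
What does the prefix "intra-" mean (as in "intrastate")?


Prefix: intra-
As in: intrastate -> intra- + state
Meaning = within


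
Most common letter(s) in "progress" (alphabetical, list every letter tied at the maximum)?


Word: "progress"
Letter counts:
  'e': 1
  'g': 1
  'o': 1
  'p': 1
  'r': 2
  's': 2
Maximum count = 2
Most frequent = 'r', 's' (2 times each)
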